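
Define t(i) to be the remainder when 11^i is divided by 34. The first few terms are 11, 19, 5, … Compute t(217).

23

Computing terms: t(1) = 11, t(2) = 19, t(3) = 5, t(4) = 21, t(5) = 27, t(6) = 25, t(7) = 3, t(8) = 33, t(9) = 23, t(10) = 15, t(11) = 29, t(12) = 13, t(13) = 7, t(14) = 9, t(15) = 31, t(16) = 1, t(17) = 11.
Since t(17) = t(1) = 11, the sequence is periodic with period 16.
So t(217) = t(1 + ((217-1) mod 16)) = t(9) = 23.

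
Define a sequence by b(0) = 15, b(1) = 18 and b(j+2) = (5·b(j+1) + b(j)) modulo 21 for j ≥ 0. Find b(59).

b(0) = 15,  b(1) = 18,  b(2) = 0,  b(3) = 18,  b(4) = 6,  b(5) = 6,  b(6) = 15,  b(7) = 18.
Since (b(6), b(7)) = (b(0), b(1)) = (15, 18) (two consecutive terms determine the rest), the sequence is periodic with period 6.
(59 - 0) mod 6 = 5, so b(59) = b(5) = 6.

6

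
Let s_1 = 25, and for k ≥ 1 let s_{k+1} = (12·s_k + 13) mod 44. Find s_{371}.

s_1 = 25,  s_2 = 5,  s_3 = 29,  s_4 = 9,  s_5 = 33,  s_6 = 13,  s_7 = 37,  s_8 = 17,  s_9 = 41,  s_{10} = 21,  s_{11} = 1,  s_{12} = 25.
The sequence repeats with period 11.
(371 - 1) mod 11 = 7, so s_{371} = s_8 = 17.

17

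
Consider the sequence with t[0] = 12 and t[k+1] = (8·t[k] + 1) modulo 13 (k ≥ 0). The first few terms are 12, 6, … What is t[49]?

6

Computing terms: t[0] = 12; t[1] = 6; t[2] = 10; t[3] = 3; t[4] = 12.
Since t[4] = t[0] = 12, the sequence is periodic with period 4.
So t[49] = t[0 + ((49-0) mod 4)] = t[1] = 6.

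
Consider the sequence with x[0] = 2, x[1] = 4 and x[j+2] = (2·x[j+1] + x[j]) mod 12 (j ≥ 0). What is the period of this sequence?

Computing terms: x[0] = 2,  x[1] = 4,  x[2] = 10,  x[3] = 0,  x[4] = 10,  x[5] = 8,  x[6] = 2,  x[7] = 0,  x[8] = 2,  x[9] = 4.
The sequence repeats with period 8.

8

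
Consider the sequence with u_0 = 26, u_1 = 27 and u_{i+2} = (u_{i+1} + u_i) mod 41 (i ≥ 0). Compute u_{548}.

We have u_0 = 26; u_1 = 27; u_2 = 12; u_3 = 39; u_4 = 10; u_5 = 8; u_6 = 18; u_7 = 26; u_8 = 3; u_9 = 29; u_{10} = 32; u_{11} = 20; u_{12} = 11; u_{13} = 31; u_{14} = 1; u_{15} = 32; u_{16} = 33; u_{17} = 24; u_{18} = 16; u_{19} = 40; u_{20} = 15; u_{21} = 14; u_{22} = 29; u_{23} = 2; u_{24} = 31; u_{25} = 33; u_{26} = 23; u_{27} = 15; u_{28} = 38; u_{29} = 12; u_{30} = 9; u_{31} = 21; u_{32} = 30; u_{33} = 10; u_{34} = 40; u_{35} = 9; u_{36} = 8; u_{37} = 17; u_{38} = 25; u_{39} = 1; u_{40} = 26; u_{41} = 27.
The sequence repeats with period 40.
So u_{548} = u_{0 + ((548-0) mod 40)} = u_{28} = 38.

38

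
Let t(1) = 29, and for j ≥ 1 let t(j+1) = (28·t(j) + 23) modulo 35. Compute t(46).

We have t(1) = 29,  t(2) = 30,  t(3) = 23,  t(4) = 2,  t(5) = 9,  t(6) = 30.
Since t(6) = t(2) = 30, the sequence is eventually periodic: after a pre-period of length 1 it cycles with period 4.
For j ≥ 2, t(j) depends only on (j - 2) mod 4. (46 - 2) mod 4 = 0, so t(46) = t(2) = 30.

30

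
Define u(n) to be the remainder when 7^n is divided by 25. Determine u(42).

We have u(0) = 1, u(1) = 7, u(2) = 24, u(3) = 18, u(4) = 1.
Since u(4) = u(0) = 1, the sequence is periodic with period 4.
So u(42) = u(0 + ((42-0) mod 4)) = u(2) = 24.

24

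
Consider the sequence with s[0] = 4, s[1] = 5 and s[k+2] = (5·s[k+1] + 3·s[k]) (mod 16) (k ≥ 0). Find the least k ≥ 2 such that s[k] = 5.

Computing terms: s[0] = 4, s[1] = 5, s[2] = 5, s[3] = 8, s[4] = 7, s[5] = 11, s[6] = 12, s[7] = 13, s[8] = 5, s[9] = 0, s[10] = 15, s[11] = 11, s[12] = 4, s[13] = 5.
The sequence repeats with period 12.
The value 5 first appears (with k ≥ 2) at s[2].

2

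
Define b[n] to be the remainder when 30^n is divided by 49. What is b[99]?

b[1] = 30, b[2] = 18, b[3] = 1, b[4] = 30.
Since b[4] = b[1] = 30, the sequence is periodic with period 3.
(99 - 1) mod 3 = 2, so b[99] = b[3] = 1.

1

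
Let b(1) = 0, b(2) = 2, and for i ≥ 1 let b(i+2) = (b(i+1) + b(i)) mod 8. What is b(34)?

4

We have b(1) = 0; b(2) = 2; b(3) = 2; b(4) = 4; b(5) = 6; b(6) = 2; b(7) = 0; b(8) = 2.
Since (b(7), b(8)) = (b(1), b(2)) = (0, 2) (two consecutive terms determine the rest), the sequence is periodic with period 6.
So b(34) = b(1 + ((34-1) mod 6)) = b(4) = 4.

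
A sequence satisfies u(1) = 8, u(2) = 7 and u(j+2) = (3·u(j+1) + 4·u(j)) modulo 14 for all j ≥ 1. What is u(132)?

Computing terms: u(1) = 8,  u(2) = 7,  u(3) = 11,  u(4) = 5,  u(5) = 3,  u(6) = 1,  u(7) = 1,  u(8) = 7,  u(9) = 11.
Since (u(8), u(9)) = (u(2), u(3)) = (7, 11) (two consecutive terms determine the rest), the sequence is eventually periodic: after a pre-period of length 1 it cycles with period 6.
For j ≥ 2, u(j) depends only on (j - 2) mod 6. (132 - 2) mod 6 = 4, so u(132) = u(6) = 1.

1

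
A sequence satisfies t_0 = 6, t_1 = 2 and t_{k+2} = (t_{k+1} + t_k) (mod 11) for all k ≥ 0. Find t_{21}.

2

Listing terms: t_0 = 6,  t_1 = 2,  t_2 = 8,  t_3 = 10,  t_4 = 7,  t_5 = 6,  t_6 = 2.
The sequence repeats with period 5.
So t_{21} = t_{0 + ((21-0) mod 5)} = t_1 = 2.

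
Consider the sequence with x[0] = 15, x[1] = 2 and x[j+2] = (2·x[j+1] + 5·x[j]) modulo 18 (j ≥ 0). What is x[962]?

7

Listing terms: x[0] = 15; x[1] = 2; x[2] = 7; x[3] = 6; x[4] = 11; x[5] = 16; x[6] = 15; x[7] = 2.
Since (x[6], x[7]) = (x[0], x[1]) = (15, 2) (two consecutive terms determine the rest), the sequence is periodic with period 6.
(962 - 0) mod 6 = 2, so x[962] = x[2] = 7.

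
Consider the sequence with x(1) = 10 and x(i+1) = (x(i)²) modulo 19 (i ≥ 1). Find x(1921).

9

We have x(1) = 10, x(2) = 5, x(3) = 6, x(4) = 17, x(5) = 4, x(6) = 16, x(7) = 9, x(8) = 5.
Since x(8) = x(2) = 5, the sequence is eventually periodic: after a pre-period of length 1 it cycles with period 6.
For i ≥ 2, x(i) depends only on (i - 2) mod 6. (1921 - 2) mod 6 = 5, so x(1921) = x(7) = 9.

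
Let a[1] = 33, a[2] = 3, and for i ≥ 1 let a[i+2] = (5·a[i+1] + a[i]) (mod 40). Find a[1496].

We have a[1] = 33, a[2] = 3, a[3] = 8, a[4] = 3, a[5] = 23, a[6] = 38, a[7] = 13, a[8] = 23, a[9] = 8, a[10] = 23, a[11] = 3, a[12] = 38, a[13] = 33, a[14] = 3.
Since (a[13], a[14]) = (a[1], a[2]) = (33, 3) (two consecutive terms determine the rest), the sequence is periodic with period 12.
(1496 - 1) mod 12 = 7, so a[1496] = a[8] = 23.

23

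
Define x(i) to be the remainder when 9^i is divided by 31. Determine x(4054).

Computing terms: x(0) = 1,  x(1) = 9,  x(2) = 19,  x(3) = 16,  x(4) = 20,  x(5) = 25,  x(6) = 8,  x(7) = 10,  x(8) = 28,  x(9) = 4,  x(10) = 5,  x(11) = 14,  x(12) = 2,  x(13) = 18,  x(14) = 7,  x(15) = 1.
The sequence repeats with period 15.
(4054 - 0) mod 15 = 4, so x(4054) = x(4) = 20.

20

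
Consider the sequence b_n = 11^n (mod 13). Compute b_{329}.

We have b_0 = 1,  b_1 = 11,  b_2 = 4,  b_3 = 5,  b_4 = 3,  b_5 = 7,  b_6 = 12,  b_7 = 2,  b_8 = 9,  b_9 = 8,  b_{10} = 10,  b_{11} = 6,  b_{12} = 1.
Since b_{12} = b_0 = 1, the sequence is periodic with period 12.
So b_{329} = b_{0 + ((329-0) mod 12)} = b_5 = 7.

7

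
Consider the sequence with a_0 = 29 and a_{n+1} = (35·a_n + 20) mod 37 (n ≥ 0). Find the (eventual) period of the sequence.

36

Computing terms: a_0 = 29; a_1 = 36; a_2 = 22; a_3 = 13; a_4 = 31; a_5 = 32; a_6 = 30; a_7 = 34; a_8 = 26; a_9 = 5; a_{10} = 10; a_{11} = 0; a_{12} = 20; a_{13} = 17; a_{14} = 23; a_{15} = 11; a_{16} = 35; a_{17} = 24; a_{18} = 9; a_{19} = 2; a_{20} = 16; a_{21} = 25; a_{22} = 7; a_{23} = 6; a_{24} = 8; a_{25} = 4; a_{26} = 12; a_{27} = 33; a_{28} = 28; a_{29} = 1; a_{30} = 18; a_{31} = 21; a_{32} = 15; a_{33} = 27; a_{34} = 3; a_{35} = 14; a_{36} = 29.
Since a_{36} = a_0 = 29, the sequence is periodic with period 36.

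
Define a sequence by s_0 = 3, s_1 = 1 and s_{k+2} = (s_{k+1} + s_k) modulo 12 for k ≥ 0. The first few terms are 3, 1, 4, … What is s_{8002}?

Listing terms: s_0 = 3, s_1 = 1, s_2 = 4, s_3 = 5, s_4 = 9, s_5 = 2, s_6 = 11, s_7 = 1, s_8 = 0, s_9 = 1, s_{10} = 1, s_{11} = 2, s_{12} = 3, s_{13} = 5, s_{14} = 8, s_{15} = 1, s_{16} = 9, s_{17} = 10, s_{18} = 7, s_{19} = 5, s_{20} = 0, s_{21} = 5, s_{22} = 5, s_{23} = 10, s_{24} = 3, s_{25} = 1.
Since (s_{24}, s_{25}) = (s_0, s_1) = (3, 1) (two consecutive terms determine the rest), the sequence is periodic with period 24.
(8002 - 0) mod 24 = 10, so s_{8002} = s_{10} = 1.

1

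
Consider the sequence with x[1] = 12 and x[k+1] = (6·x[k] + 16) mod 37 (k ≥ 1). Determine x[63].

26

x[1] = 12,  x[2] = 14,  x[3] = 26,  x[4] = 24,  x[5] = 12.
Since x[5] = x[1] = 12, the sequence is periodic with period 4.
So x[63] = x[1 + ((63-1) mod 4)] = x[3] = 26.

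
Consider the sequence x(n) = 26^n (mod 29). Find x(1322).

Listing terms: x(1) = 26; x(2) = 9; x(3) = 2; x(4) = 23; x(5) = 18; x(6) = 4; x(7) = 17; x(8) = 7; x(9) = 8; x(10) = 5; x(11) = 14; x(12) = 16; x(13) = 10; x(14) = 28; x(15) = 3; x(16) = 20; x(17) = 27; x(18) = 6; x(19) = 11; x(20) = 25; x(21) = 12; x(22) = 22; x(23) = 21; x(24) = 24; x(25) = 15; x(26) = 13; x(27) = 19; x(28) = 1; x(29) = 26.
The sequence repeats with period 28.
(1322 - 1) mod 28 = 5, so x(1322) = x(6) = 4.

4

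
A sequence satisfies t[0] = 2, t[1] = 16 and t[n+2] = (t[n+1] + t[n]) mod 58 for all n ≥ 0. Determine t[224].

Listing terms: t[0] = 2; t[1] = 16; t[2] = 18; t[3] = 34; t[4] = 52; t[5] = 28; t[6] = 22; t[7] = 50; t[8] = 14; t[9] = 6; t[10] = 20; t[11] = 26; t[12] = 46; t[13] = 14; t[14] = 2; t[15] = 16.
Since (t[14], t[15]) = (t[0], t[1]) = (2, 16) (two consecutive terms determine the rest), the sequence is periodic with period 14.
So t[224] = t[0 + ((224-0) mod 14)] = t[0] = 2.

2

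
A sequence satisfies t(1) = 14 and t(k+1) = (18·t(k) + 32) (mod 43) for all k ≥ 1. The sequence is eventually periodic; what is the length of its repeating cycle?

Listing terms: t(1) = 14, t(2) = 26, t(3) = 27, t(4) = 2, t(5) = 25, t(6) = 9, t(7) = 22, t(8) = 41, t(9) = 39, t(10) = 3, t(11) = 0, t(12) = 32, t(13) = 6, t(14) = 11, t(15) = 15, t(16) = 1, t(17) = 7, t(18) = 29, t(19) = 38, t(20) = 28, t(21) = 20, t(22) = 5, t(23) = 36, t(24) = 35, t(25) = 17, t(26) = 37, t(27) = 10, t(28) = 40, t(29) = 21, t(30) = 23, t(31) = 16, t(32) = 19, t(33) = 30, t(34) = 13, t(35) = 8, t(36) = 4, t(37) = 18, t(38) = 12, t(39) = 33, t(40) = 24, t(41) = 34, t(42) = 42, t(43) = 14.
The sequence repeats with period 42.

42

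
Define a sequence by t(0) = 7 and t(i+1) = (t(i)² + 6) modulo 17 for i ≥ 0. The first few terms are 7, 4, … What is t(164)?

Computing terms: t(0) = 7; t(1) = 4; t(2) = 5; t(3) = 14; t(4) = 15; t(5) = 10; t(6) = 4.
Since t(6) = t(1) = 4, the sequence is eventually periodic: after a pre-period of length 1 it cycles with period 5.
For i ≥ 1, t(i) depends only on (i - 1) mod 5. (164 - 1) mod 5 = 3, so t(164) = t(4) = 15.

15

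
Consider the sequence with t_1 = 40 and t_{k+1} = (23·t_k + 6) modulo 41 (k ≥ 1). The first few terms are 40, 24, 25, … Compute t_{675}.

We have t_1 = 40, t_2 = 24, t_3 = 25, t_4 = 7, t_5 = 3, t_6 = 34, t_7 = 9, t_8 = 8, t_9 = 26, t_{10} = 30, t_{11} = 40.
The sequence repeats with period 10.
(675 - 1) mod 10 = 4, so t_{675} = t_5 = 3.

3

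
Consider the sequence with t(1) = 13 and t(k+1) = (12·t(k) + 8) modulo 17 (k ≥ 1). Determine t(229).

We have t(1) = 13, t(2) = 11, t(3) = 4, t(4) = 5, t(5) = 0, t(6) = 8, t(7) = 2, t(8) = 15, t(9) = 1, t(10) = 3, t(11) = 10, t(12) = 9, t(13) = 14, t(14) = 6, t(15) = 12, t(16) = 16, t(17) = 13.
The sequence repeats with period 16.
So t(229) = t(1 + ((229-1) mod 16)) = t(5) = 0.

0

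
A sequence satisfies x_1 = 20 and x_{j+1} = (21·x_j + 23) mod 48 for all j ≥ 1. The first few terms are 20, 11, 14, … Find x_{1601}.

x_1 = 20,  x_2 = 11,  x_3 = 14,  x_4 = 29,  x_5 = 8,  x_6 = 47,  x_7 = 2,  x_8 = 17,  x_9 = 44,  x_{10} = 35,  x_{11} = 38,  x_{12} = 5,  x_{13} = 32,  x_{14} = 23,  x_{15} = 26,  x_{16} = 41,  x_{17} = 20.
Since x_{17} = x_1 = 20, the sequence is periodic with period 16.
(1601 - 1) mod 16 = 0, so x_{1601} = x_1 = 20.

20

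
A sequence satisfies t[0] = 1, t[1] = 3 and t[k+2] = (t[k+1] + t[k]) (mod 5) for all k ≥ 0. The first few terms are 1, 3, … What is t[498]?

t[0] = 1,  t[1] = 3,  t[2] = 4,  t[3] = 2,  t[4] = 1,  t[5] = 3.
Since (t[4], t[5]) = (t[0], t[1]) = (1, 3) (two consecutive terms determine the rest), the sequence is periodic with period 4.
(498 - 0) mod 4 = 2, so t[498] = t[2] = 4.

4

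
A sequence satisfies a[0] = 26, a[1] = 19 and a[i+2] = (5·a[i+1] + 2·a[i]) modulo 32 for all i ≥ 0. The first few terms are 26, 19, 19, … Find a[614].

a[0] = 26, a[1] = 19, a[2] = 19, a[3] = 5, a[4] = 31, a[5] = 5, a[6] = 23, a[7] = 29, a[8] = 31, a[9] = 21, a[10] = 7, a[11] = 13, a[12] = 15, a[13] = 5, a[14] = 23.
Since (a[13], a[14]) = (a[5], a[6]) = (5, 23) (two consecutive terms determine the rest), the sequence is eventually periodic: after a pre-period of length 5 it cycles with period 8.
For i ≥ 5, a[i] depends only on (i - 5) mod 8. (614 - 5) mod 8 = 1, so a[614] = a[6] = 23.

23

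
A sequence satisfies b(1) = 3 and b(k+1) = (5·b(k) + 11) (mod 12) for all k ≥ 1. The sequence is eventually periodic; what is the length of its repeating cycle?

4

We have b(1) = 3; b(2) = 2; b(3) = 9; b(4) = 8; b(5) = 3.
Since b(5) = b(1) = 3, the sequence is periodic with period 4.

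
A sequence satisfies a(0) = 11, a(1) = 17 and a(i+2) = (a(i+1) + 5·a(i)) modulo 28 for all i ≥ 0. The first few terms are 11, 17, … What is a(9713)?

Listing terms: a(0) = 11,  a(1) = 17,  a(2) = 16,  a(3) = 17,  a(4) = 13,  a(5) = 14,  a(6) = 23,  a(7) = 9,  a(8) = 12,  a(9) = 1,  a(10) = 5,  a(11) = 10,  a(12) = 7,  a(13) = 1,  a(14) = 8,  a(15) = 13,  a(16) = 25,  a(17) = 6,  a(18) = 19,  a(19) = 21,  a(20) = 4,  a(21) = 25,  a(22) = 17,  a(23) = 2,  a(24) = 3,  a(25) = 13,  a(26) = 0,  a(27) = 9,  a(28) = 9,  a(29) = 26,  a(30) = 15,  a(31) = 5,  a(32) = 24,  a(33) = 21,  a(34) = 1,  a(35) = 22,  a(36) = 27,  a(37) = 25,  a(38) = 20,  a(39) = 5,  a(40) = 21,  a(41) = 18,  a(42) = 11,  a(43) = 17.
The sequence repeats with period 42.
(9713 - 0) mod 42 = 11, so a(9713) = a(11) = 10.

10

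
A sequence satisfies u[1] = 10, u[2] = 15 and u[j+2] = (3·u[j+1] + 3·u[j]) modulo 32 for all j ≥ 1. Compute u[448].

u[1] = 10, u[2] = 15, u[3] = 11, u[4] = 14, u[5] = 11, u[6] = 11, u[7] = 2, u[8] = 7, u[9] = 27, u[10] = 6, u[11] = 3, u[12] = 27, u[13] = 26, u[14] = 31, u[15] = 11, u[16] = 30, u[17] = 27, u[18] = 11, u[19] = 18, u[20] = 23, u[21] = 27, u[22] = 22, u[23] = 19, u[24] = 27, u[25] = 10, u[26] = 15.
Since (u[25], u[26]) = (u[1], u[2]) = (10, 15) (two consecutive terms determine the rest), the sequence is periodic with period 24.
So u[448] = u[1 + ((448-1) mod 24)] = u[16] = 30.

30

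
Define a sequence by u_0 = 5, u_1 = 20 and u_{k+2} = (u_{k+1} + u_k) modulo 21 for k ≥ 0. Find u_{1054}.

Computing terms: u_0 = 5,  u_1 = 20,  u_2 = 4,  u_3 = 3,  u_4 = 7,  u_5 = 10,  u_6 = 17,  u_7 = 6,  u_8 = 2,  u_9 = 8,  u_{10} = 10,  u_{11} = 18,  u_{12} = 7,  u_{13} = 4,  u_{14} = 11,  u_{15} = 15,  u_{16} = 5,  u_{17} = 20.
The sequence repeats with period 16.
(1054 - 0) mod 16 = 14, so u_{1054} = u_{14} = 11.

11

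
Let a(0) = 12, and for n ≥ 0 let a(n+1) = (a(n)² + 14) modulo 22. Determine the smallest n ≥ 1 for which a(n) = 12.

Listing terms: a(0) = 12; a(1) = 4; a(2) = 8; a(3) = 12.
The sequence repeats with period 3.
The value 12 next appears (with n ≥ 1) at a(3).

3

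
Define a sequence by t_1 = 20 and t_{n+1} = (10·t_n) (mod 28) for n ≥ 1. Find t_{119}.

We have t_1 = 20, t_2 = 4, t_3 = 12, t_4 = 8, t_5 = 24, t_6 = 16, t_7 = 20.
Since t_7 = t_1 = 20, the sequence is periodic with period 6.
(119 - 1) mod 6 = 4, so t_{119} = t_5 = 24.

24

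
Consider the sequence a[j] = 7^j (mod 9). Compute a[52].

7

We have a[0] = 1, a[1] = 7, a[2] = 4, a[3] = 1.
The sequence repeats with period 3.
So a[52] = a[0 + ((52-0) mod 3)] = a[1] = 7.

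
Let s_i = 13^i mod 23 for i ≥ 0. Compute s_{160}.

6

s_0 = 1, s_1 = 13, s_2 = 8, s_3 = 12, s_4 = 18, s_5 = 4, s_6 = 6, s_7 = 9, s_8 = 2, s_9 = 3, s_{10} = 16, s_{11} = 1.
The sequence repeats with period 11.
So s_{160} = s_{0 + ((160-0) mod 11)} = s_6 = 6.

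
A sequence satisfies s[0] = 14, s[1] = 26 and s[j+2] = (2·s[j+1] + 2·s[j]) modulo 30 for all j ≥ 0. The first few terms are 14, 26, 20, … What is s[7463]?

s[0] = 14,  s[1] = 26,  s[2] = 20,  s[3] = 2,  s[4] = 14,  s[5] = 2,  s[6] = 2,  s[7] = 8,  s[8] = 20,  s[9] = 26,  s[10] = 2,  s[11] = 26,  s[12] = 26,  s[13] = 14,  s[14] = 20,  s[15] = 8,  s[16] = 26,  s[17] = 8,  s[18] = 8,  s[19] = 2,  s[20] = 20,  s[21] = 14,  s[22] = 8,  s[23] = 14,  s[24] = 14,  s[25] = 26.
The sequence repeats with period 24.
(7463 - 0) mod 24 = 23, so s[7463] = s[23] = 14.

14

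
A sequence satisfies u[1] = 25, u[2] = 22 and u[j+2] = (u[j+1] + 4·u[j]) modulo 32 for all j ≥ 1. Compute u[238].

2

We have u[1] = 25; u[2] = 22; u[3] = 26; u[4] = 18; u[5] = 26; u[6] = 2; u[7] = 10; u[8] = 18; u[9] = 26.
Since (u[8], u[9]) = (u[4], u[5]) = (18, 26) (two consecutive terms determine the rest), the sequence is eventually periodic: after a pre-period of length 3 it cycles with period 4.
For j ≥ 4, u[j] depends only on (j - 4) mod 4. (238 - 4) mod 4 = 2, so u[238] = u[6] = 2.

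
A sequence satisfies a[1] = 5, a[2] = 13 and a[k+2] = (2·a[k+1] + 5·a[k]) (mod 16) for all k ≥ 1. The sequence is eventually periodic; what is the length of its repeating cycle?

8

Computing terms: a[1] = 5,  a[2] = 13,  a[3] = 3,  a[4] = 7,  a[5] = 13,  a[6] = 13,  a[7] = 11,  a[8] = 7,  a[9] = 5,  a[10] = 13.
Since (a[9], a[10]) = (a[1], a[2]) = (5, 13) (two consecutive terms determine the rest), the sequence is periodic with period 8.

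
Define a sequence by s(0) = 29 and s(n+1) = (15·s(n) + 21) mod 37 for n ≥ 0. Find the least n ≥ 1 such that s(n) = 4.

25

Listing terms: s(0) = 29, s(1) = 12, s(2) = 16, s(3) = 2, s(4) = 14, s(5) = 9, s(6) = 8, s(7) = 30, s(8) = 27, s(9) = 19, s(10) = 10, s(11) = 23, s(12) = 33, s(13) = 35, s(14) = 28, s(15) = 34, s(16) = 13, s(17) = 31, s(18) = 5, s(19) = 22, s(20) = 18, s(21) = 32, s(22) = 20, s(23) = 25, s(24) = 26, s(25) = 4, s(26) = 7, s(27) = 15, s(28) = 24, s(29) = 11, s(30) = 1, s(31) = 36, s(32) = 6, s(33) = 0, s(34) = 21, s(35) = 3, s(36) = 29.
Since s(36) = s(0) = 29, the sequence is periodic with period 36.
The value 4 first appears (with n ≥ 1) at s(25).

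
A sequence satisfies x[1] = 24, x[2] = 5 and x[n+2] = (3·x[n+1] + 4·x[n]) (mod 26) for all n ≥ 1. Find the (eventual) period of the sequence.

Computing terms: x[1] = 24, x[2] = 5, x[3] = 7, x[4] = 15, x[5] = 21, x[6] = 19, x[7] = 11, x[8] = 5, x[9] = 7.
Since (x[8], x[9]) = (x[2], x[3]) = (5, 7) (two consecutive terms determine the rest), the sequence is eventually periodic: after a pre-period of length 1 it cycles with period 6.

6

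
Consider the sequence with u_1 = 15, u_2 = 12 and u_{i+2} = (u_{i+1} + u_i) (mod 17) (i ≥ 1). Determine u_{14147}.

Computing terms: u_1 = 15,  u_2 = 12,  u_3 = 10,  u_4 = 5,  u_5 = 15,  u_6 = 3,  u_7 = 1,  u_8 = 4,  u_9 = 5,  u_{10} = 9,  u_{11} = 14,  u_{12} = 6,  u_{13} = 3,  u_{14} = 9,  u_{15} = 12,  u_{16} = 4,  u_{17} = 16,  u_{18} = 3,  u_{19} = 2,  u_{20} = 5,  u_{21} = 7,  u_{22} = 12,  u_{23} = 2,  u_{24} = 14,  u_{25} = 16,  u_{26} = 13,  u_{27} = 12,  u_{28} = 8,  u_{29} = 3,  u_{30} = 11,  u_{31} = 14,  u_{32} = 8,  u_{33} = 5,  u_{34} = 13,  u_{35} = 1,  u_{36} = 14,  u_{37} = 15,  u_{38} = 12.
Since (u_{37}, u_{38}) = (u_1, u_2) = (15, 12) (two consecutive terms determine the rest), the sequence is periodic with period 36.
So u_{14147} = u_{1 + ((14147-1) mod 36)} = u_{35} = 1.

1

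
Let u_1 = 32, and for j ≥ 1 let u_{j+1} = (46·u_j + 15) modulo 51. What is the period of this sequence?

16

u_1 = 32, u_2 = 8, u_3 = 26, u_4 = 38, u_5 = 29, u_6 = 23, u_7 = 2, u_8 = 5, u_9 = 41, u_{10} = 14, u_{11} = 47, u_{12} = 35, u_{13} = 44, u_{14} = 50, u_{15} = 20, u_{16} = 17, u_{17} = 32.
The sequence repeats with period 16.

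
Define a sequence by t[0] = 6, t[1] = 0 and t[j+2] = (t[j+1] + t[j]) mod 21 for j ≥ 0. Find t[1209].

t[0] = 6, t[1] = 0, t[2] = 6, t[3] = 6, t[4] = 12, t[5] = 18, t[6] = 9, t[7] = 6, t[8] = 15, t[9] = 0, t[10] = 15, t[11] = 15, t[12] = 9, t[13] = 3, t[14] = 12, t[15] = 15, t[16] = 6, t[17] = 0.
The sequence repeats with period 16.
(1209 - 0) mod 16 = 9, so t[1209] = t[9] = 0.

0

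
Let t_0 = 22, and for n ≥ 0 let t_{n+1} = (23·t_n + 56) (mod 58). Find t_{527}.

48

We have t_0 = 22,  t_1 = 40,  t_2 = 48,  t_3 = 0,  t_4 = 56,  t_5 = 10,  t_6 = 54,  t_7 = 22.
Since t_7 = t_0 = 22, the sequence is periodic with period 7.
(527 - 0) mod 7 = 2, so t_{527} = t_2 = 48.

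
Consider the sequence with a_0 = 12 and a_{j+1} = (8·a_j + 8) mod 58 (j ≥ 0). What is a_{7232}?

a_0 = 12; a_1 = 46; a_2 = 28; a_3 = 0; a_4 = 8; a_5 = 14; a_6 = 4; a_7 = 40; a_8 = 38; a_9 = 22; a_{10} = 10; a_{11} = 30; a_{12} = 16; a_{13} = 20; a_{14} = 52; a_{15} = 18; a_{16} = 36; a_{17} = 6; a_{18} = 56; a_{19} = 50; a_{20} = 2; a_{21} = 24; a_{22} = 26; a_{23} = 42; a_{24} = 54; a_{25} = 34; a_{26} = 48; a_{27} = 44; a_{28} = 12.
Since a_{28} = a_0 = 12, the sequence is periodic with period 28.
So a_{7232} = a_{0 + ((7232-0) mod 28)} = a_8 = 38.

38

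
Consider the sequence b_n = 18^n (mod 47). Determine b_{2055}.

Computing terms: b_0 = 1; b_1 = 18; b_2 = 42; b_3 = 4; b_4 = 25; b_5 = 27; b_6 = 16; b_7 = 6; b_8 = 14; b_9 = 17; b_{10} = 24; b_{11} = 9; b_{12} = 21; b_{13} = 2; b_{14} = 36; b_{15} = 37; b_{16} = 8; b_{17} = 3; b_{18} = 7; b_{19} = 32; b_{20} = 12; b_{21} = 28; b_{22} = 34; b_{23} = 1.
Since b_{23} = b_0 = 1, the sequence is periodic with period 23.
(2055 - 0) mod 23 = 8, so b_{2055} = b_8 = 14.

14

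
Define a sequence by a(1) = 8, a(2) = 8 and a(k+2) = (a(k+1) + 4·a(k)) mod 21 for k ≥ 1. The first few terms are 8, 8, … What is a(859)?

a(1) = 8,  a(2) = 8,  a(3) = 19,  a(4) = 9,  a(5) = 1,  a(6) = 16,  a(7) = 20,  a(8) = 0,  a(9) = 17,  a(10) = 17,  a(11) = 1,  a(12) = 6,  a(13) = 10,  a(14) = 13,  a(15) = 11,  a(16) = 0,  a(17) = 2,  a(18) = 2,  a(19) = 10,  a(20) = 18,  a(21) = 16,  a(22) = 4,  a(23) = 5,  a(24) = 0,  a(25) = 20,  a(26) = 20,  a(27) = 16,  a(28) = 12,  a(29) = 13,  a(30) = 19,  a(31) = 8,  a(32) = 0,  a(33) = 11,  a(34) = 11,  a(35) = 13,  a(36) = 15,  a(37) = 4,  a(38) = 1,  a(39) = 17,  a(40) = 0,  a(41) = 5,  a(42) = 5,  a(43) = 4,  a(44) = 3,  a(45) = 19,  a(46) = 10,  a(47) = 2,  a(48) = 0,  a(49) = 8,  a(50) = 8.
The sequence repeats with period 48.
(859 - 1) mod 48 = 42, so a(859) = a(43) = 4.

4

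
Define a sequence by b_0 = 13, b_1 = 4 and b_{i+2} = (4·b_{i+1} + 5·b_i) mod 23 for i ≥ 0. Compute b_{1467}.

Listing terms: b_0 = 13,  b_1 = 4,  b_2 = 12,  b_3 = 22,  b_4 = 10,  b_5 = 12,  b_6 = 6,  b_7 = 15,  b_8 = 21,  b_9 = 21,  b_{10} = 5,  b_{11} = 10,  b_{12} = 19,  b_{13} = 11,  b_{14} = 1,  b_{15} = 13,  b_{16} = 11,  b_{17} = 17,  b_{18} = 8,  b_{19} = 2,  b_{20} = 2,  b_{21} = 18,  b_{22} = 13,  b_{23} = 4.
The sequence repeats with period 22.
(1467 - 0) mod 22 = 15, so b_{1467} = b_{15} = 13.

13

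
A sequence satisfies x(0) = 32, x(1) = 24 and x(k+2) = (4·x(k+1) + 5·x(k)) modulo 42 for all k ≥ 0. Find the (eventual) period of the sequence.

We have x(0) = 32,  x(1) = 24,  x(2) = 4,  x(3) = 10,  x(4) = 18,  x(5) = 38,  x(6) = 32,  x(7) = 24.
The sequence repeats with period 6.

6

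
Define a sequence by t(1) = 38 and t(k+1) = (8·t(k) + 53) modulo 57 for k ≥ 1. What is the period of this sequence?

6

We have t(1) = 38, t(2) = 15, t(3) = 2, t(4) = 12, t(5) = 35, t(6) = 48, t(7) = 38.
Since t(7) = t(1) = 38, the sequence is periodic with period 6.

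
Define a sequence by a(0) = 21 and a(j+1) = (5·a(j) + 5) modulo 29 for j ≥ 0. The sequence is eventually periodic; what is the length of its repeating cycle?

14

Computing terms: a(0) = 21; a(1) = 23; a(2) = 4; a(3) = 25; a(4) = 14; a(5) = 17; a(6) = 3; a(7) = 20; a(8) = 18; a(9) = 8; a(10) = 16; a(11) = 27; a(12) = 24; a(13) = 9; a(14) = 21.
The sequence repeats with period 14.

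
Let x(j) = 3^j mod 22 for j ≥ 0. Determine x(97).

x(0) = 1, x(1) = 3, x(2) = 9, x(3) = 5, x(4) = 15, x(5) = 1.
The sequence repeats with period 5.
So x(97) = x(0 + ((97-0) mod 5)) = x(2) = 9.

9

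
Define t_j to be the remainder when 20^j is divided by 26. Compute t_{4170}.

12

t_0 = 1; t_1 = 20; t_2 = 10; t_3 = 18; t_4 = 22; t_5 = 24; t_6 = 12; t_7 = 6; t_8 = 16; t_9 = 8; t_{10} = 4; t_{11} = 2; t_{12} = 14; t_{13} = 20.
Since t_{13} = t_1 = 20, the sequence is eventually periodic: after a pre-period of length 1 it cycles with period 12.
For j ≥ 1, t_j depends only on (j - 1) mod 12. (4170 - 1) mod 12 = 5, so t_{4170} = t_6 = 12.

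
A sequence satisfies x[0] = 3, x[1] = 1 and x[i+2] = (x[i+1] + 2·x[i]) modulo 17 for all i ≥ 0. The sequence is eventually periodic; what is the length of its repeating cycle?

Computing terms: x[0] = 3; x[1] = 1; x[2] = 7; x[3] = 9; x[4] = 6; x[5] = 7; x[6] = 2; x[7] = 16; x[8] = 3; x[9] = 1.
The sequence repeats with period 8.

8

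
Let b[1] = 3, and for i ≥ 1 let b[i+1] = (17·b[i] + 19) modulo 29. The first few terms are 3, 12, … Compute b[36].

Listing terms: b[1] = 3,  b[2] = 12,  b[3] = 20,  b[4] = 11,  b[5] = 3.
The sequence repeats with period 4.
(36 - 1) mod 4 = 3, so b[36] = b[4] = 11.

11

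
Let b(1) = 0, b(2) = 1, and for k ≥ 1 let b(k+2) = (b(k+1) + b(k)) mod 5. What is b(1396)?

0

Computing terms: b(1) = 0, b(2) = 1, b(3) = 1, b(4) = 2, b(5) = 3, b(6) = 0, b(7) = 3, b(8) = 3, b(9) = 1, b(10) = 4, b(11) = 0, b(12) = 4, b(13) = 4, b(14) = 3, b(15) = 2, b(16) = 0, b(17) = 2, b(18) = 2, b(19) = 4, b(20) = 1, b(21) = 0, b(22) = 1.
The sequence repeats with period 20.
(1396 - 1) mod 20 = 15, so b(1396) = b(16) = 0.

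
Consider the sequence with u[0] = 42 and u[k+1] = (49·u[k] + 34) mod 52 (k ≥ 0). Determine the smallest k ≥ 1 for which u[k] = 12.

We have u[0] = 42,  u[1] = 12,  u[2] = 50,  u[3] = 40,  u[4] = 18,  u[5] = 32,  u[6] = 42.
The sequence repeats with period 6.
The value 12 first appears (with k ≥ 1) at u[1].

1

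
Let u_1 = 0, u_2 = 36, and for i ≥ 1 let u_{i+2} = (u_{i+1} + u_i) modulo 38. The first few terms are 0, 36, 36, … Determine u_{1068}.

Computing terms: u_1 = 0, u_2 = 36, u_3 = 36, u_4 = 34, u_5 = 32, u_6 = 28, u_7 = 22, u_8 = 12, u_9 = 34, u_{10} = 8, u_{11} = 4, u_{12} = 12, u_{13} = 16, u_{14} = 28, u_{15} = 6, u_{16} = 34, u_{17} = 2, u_{18} = 36, u_{19} = 0, u_{20} = 36.
The sequence repeats with period 18.
So u_{1068} = u_{1 + ((1068-1) mod 18)} = u_6 = 28.

28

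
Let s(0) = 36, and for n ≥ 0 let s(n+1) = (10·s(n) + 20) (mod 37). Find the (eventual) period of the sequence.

3

Computing terms: s(0) = 36,  s(1) = 10,  s(2) = 9,  s(3) = 36.
Since s(3) = s(0) = 36, the sequence is periodic with period 3.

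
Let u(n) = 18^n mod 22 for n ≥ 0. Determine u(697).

6

We have u(0) = 1, u(1) = 18, u(2) = 16, u(3) = 2, u(4) = 14, u(5) = 10, u(6) = 4, u(7) = 6, u(8) = 20, u(9) = 8, u(10) = 12, u(11) = 18.
Since u(11) = u(1) = 18, the sequence is eventually periodic: after a pre-period of length 1 it cycles with period 10.
For n ≥ 1, u(n) depends only on (n - 1) mod 10. (697 - 1) mod 10 = 6, so u(697) = u(7) = 6.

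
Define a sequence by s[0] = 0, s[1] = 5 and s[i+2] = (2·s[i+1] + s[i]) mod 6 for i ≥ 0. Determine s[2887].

5

We have s[0] = 0, s[1] = 5, s[2] = 4, s[3] = 1, s[4] = 0, s[5] = 1, s[6] = 2, s[7] = 5, s[8] = 0, s[9] = 5.
Since (s[8], s[9]) = (s[0], s[1]) = (0, 5) (two consecutive terms determine the rest), the sequence is periodic with period 8.
So s[2887] = s[0 + ((2887-0) mod 8)] = s[7] = 5.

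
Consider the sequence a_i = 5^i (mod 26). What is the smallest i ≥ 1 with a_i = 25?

2

a_0 = 1,  a_1 = 5,  a_2 = 25,  a_3 = 21,  a_4 = 1.
The sequence repeats with period 4.
The value 25 first appears (with i ≥ 1) at a_2.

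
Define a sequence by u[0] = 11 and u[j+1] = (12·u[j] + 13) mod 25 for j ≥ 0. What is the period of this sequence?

Computing terms: u[0] = 11, u[1] = 20, u[2] = 3, u[3] = 24, u[4] = 1, u[5] = 0, u[6] = 13, u[7] = 19, u[8] = 16, u[9] = 5, u[10] = 23, u[11] = 14, u[12] = 6, u[13] = 10, u[14] = 8, u[15] = 9, u[16] = 21, u[17] = 15, u[18] = 18, u[19] = 4, u[20] = 11.
The sequence repeats with period 20.

20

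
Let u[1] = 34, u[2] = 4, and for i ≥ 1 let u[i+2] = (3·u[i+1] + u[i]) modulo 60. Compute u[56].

16

Computing terms: u[1] = 34, u[2] = 4, u[3] = 46, u[4] = 22, u[5] = 52, u[6] = 58, u[7] = 46, u[8] = 16, u[9] = 34, u[10] = 58, u[11] = 28, u[12] = 22, u[13] = 34, u[14] = 4.
Since (u[13], u[14]) = (u[1], u[2]) = (34, 4) (two consecutive terms determine the rest), the sequence is periodic with period 12.
So u[56] = u[1 + ((56-1) mod 12)] = u[8] = 16.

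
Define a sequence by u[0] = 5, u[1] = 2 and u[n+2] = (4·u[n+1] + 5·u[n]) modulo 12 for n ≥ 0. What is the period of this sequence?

u[0] = 5, u[1] = 2, u[2] = 9, u[3] = 10, u[4] = 1, u[5] = 6, u[6] = 5, u[7] = 2.
Since (u[6], u[7]) = (u[0], u[1]) = (5, 2) (two consecutive terms determine the rest), the sequence is periodic with period 6.

6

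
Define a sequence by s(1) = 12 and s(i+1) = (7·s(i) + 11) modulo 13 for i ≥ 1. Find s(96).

2

Listing terms: s(1) = 12; s(2) = 4; s(3) = 0; s(4) = 11; s(5) = 10; s(6) = 3; s(7) = 6; s(8) = 1; s(9) = 5; s(10) = 7; s(11) = 8; s(12) = 2; s(13) = 12.
Since s(13) = s(1) = 12, the sequence is periodic with period 12.
So s(96) = s(1 + ((96-1) mod 12)) = s(12) = 2.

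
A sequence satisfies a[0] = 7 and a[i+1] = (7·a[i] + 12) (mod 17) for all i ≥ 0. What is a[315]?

5

We have a[0] = 7, a[1] = 10, a[2] = 14, a[3] = 8, a[4] = 0, a[5] = 12, a[6] = 11, a[7] = 4, a[8] = 6, a[9] = 3, a[10] = 16, a[11] = 5, a[12] = 13, a[13] = 1, a[14] = 2, a[15] = 9, a[16] = 7.
The sequence repeats with period 16.
So a[315] = a[0 + ((315-0) mod 16)] = a[11] = 5.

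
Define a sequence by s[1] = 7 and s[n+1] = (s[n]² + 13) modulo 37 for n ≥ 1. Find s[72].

We have s[1] = 7, s[2] = 25, s[3] = 9, s[4] = 20, s[5] = 6, s[6] = 12, s[7] = 9.
Since s[7] = s[3] = 9, the sequence is eventually periodic: after a pre-period of length 2 it cycles with period 4.
For n ≥ 3, s[n] depends only on (n - 3) mod 4. (72 - 3) mod 4 = 1, so s[72] = s[4] = 20.

20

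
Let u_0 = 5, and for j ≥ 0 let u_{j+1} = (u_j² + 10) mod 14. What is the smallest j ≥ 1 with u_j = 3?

2

u_0 = 5,  u_1 = 7,  u_2 = 3,  u_3 = 5.
Since u_3 = u_0 = 5, the sequence is periodic with period 3.
The value 3 first appears (with j ≥ 1) at u_2.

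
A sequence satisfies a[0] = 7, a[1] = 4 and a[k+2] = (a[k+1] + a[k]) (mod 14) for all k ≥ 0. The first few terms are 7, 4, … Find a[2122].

10

We have a[0] = 7,  a[1] = 4,  a[2] = 11,  a[3] = 1,  a[4] = 12,  a[5] = 13,  a[6] = 11,  a[7] = 10,  a[8] = 7,  a[9] = 3,  a[10] = 10,  a[11] = 13,  a[12] = 9,  a[13] = 8,  a[14] = 3,  a[15] = 11,  a[16] = 0,  a[17] = 11,  a[18] = 11,  a[19] = 8,  a[20] = 5,  a[21] = 13,  a[22] = 4,  a[23] = 3,  a[24] = 7,  a[25] = 10,  a[26] = 3,  a[27] = 13,  a[28] = 2,  a[29] = 1,  a[30] = 3,  a[31] = 4,  a[32] = 7,  a[33] = 11,  a[34] = 4,  a[35] = 1,  a[36] = 5,  a[37] = 6,  a[38] = 11,  a[39] = 3,  a[40] = 0,  a[41] = 3,  a[42] = 3,  a[43] = 6,  a[44] = 9,  a[45] = 1,  a[46] = 10,  a[47] = 11,  a[48] = 7,  a[49] = 4.
The sequence repeats with period 48.
(2122 - 0) mod 48 = 10, so a[2122] = a[10] = 10.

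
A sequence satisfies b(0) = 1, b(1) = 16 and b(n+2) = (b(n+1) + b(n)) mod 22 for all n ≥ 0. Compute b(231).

We have b(0) = 1,  b(1) = 16,  b(2) = 17,  b(3) = 11,  b(4) = 6,  b(5) = 17,  b(6) = 1,  b(7) = 18,  b(8) = 19,  b(9) = 15,  b(10) = 12,  b(11) = 5,  b(12) = 17,  b(13) = 0,  b(14) = 17,  b(15) = 17,  b(16) = 12,  b(17) = 7,  b(18) = 19,  b(19) = 4,  b(20) = 1,  b(21) = 5,  b(22) = 6,  b(23) = 11,  b(24) = 17,  b(25) = 6,  b(26) = 1,  b(27) = 7,  b(28) = 8,  b(29) = 15,  b(30) = 1,  b(31) = 16.
The sequence repeats with period 30.
(231 - 0) mod 30 = 21, so b(231) = b(21) = 5.

5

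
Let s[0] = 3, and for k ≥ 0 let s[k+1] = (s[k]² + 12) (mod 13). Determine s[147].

Computing terms: s[0] = 3, s[1] = 8, s[2] = 11, s[3] = 3.
The sequence repeats with period 3.
So s[147] = s[0 + ((147-0) mod 3)] = s[0] = 3.

3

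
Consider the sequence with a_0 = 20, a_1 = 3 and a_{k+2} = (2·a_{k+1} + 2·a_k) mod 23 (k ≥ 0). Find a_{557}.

11

Listing terms: a_0 = 20,  a_1 = 3,  a_2 = 0,  a_3 = 6,  a_4 = 12,  a_5 = 13,  a_6 = 4,  a_7 = 11,  a_8 = 7,  a_9 = 13,  a_{10} = 17,  a_{11} = 14,  a_{12} = 16,  a_{13} = 14,  a_{14} = 14,  a_{15} = 10,  a_{16} = 2,  a_{17} = 1,  a_{18} = 6,  a_{19} = 14,  a_{20} = 17,  a_{21} = 16,  a_{22} = 20,  a_{23} = 3.
Since (a_{22}, a_{23}) = (a_0, a_1) = (20, 3) (two consecutive terms determine the rest), the sequence is periodic with period 22.
So a_{557} = a_{0 + ((557-0) mod 22)} = a_7 = 11.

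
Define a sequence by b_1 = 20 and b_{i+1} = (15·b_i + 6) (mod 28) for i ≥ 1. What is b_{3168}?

10

b_1 = 20, b_2 = 26, b_3 = 4, b_4 = 10, b_5 = 16, b_6 = 22, b_7 = 0, b_8 = 6, b_9 = 12, b_{10} = 18, b_{11} = 24, b_{12} = 2, b_{13} = 8, b_{14} = 14, b_{15} = 20.
The sequence repeats with period 14.
So b_{3168} = b_{1 + ((3168-1) mod 14)} = b_4 = 10.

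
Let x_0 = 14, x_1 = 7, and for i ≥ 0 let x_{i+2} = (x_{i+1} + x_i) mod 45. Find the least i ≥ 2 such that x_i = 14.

8

Computing terms: x_0 = 14; x_1 = 7; x_2 = 21; x_3 = 28; x_4 = 4; x_5 = 32; x_6 = 36; x_7 = 23; x_8 = 14; x_9 = 37; x_{10} = 6; x_{11} = 43; x_{12} = 4; x_{13} = 2; x_{14} = 6; x_{15} = 8; x_{16} = 14; x_{17} = 22; x_{18} = 36; x_{19} = 13; x_{20} = 4; x_{21} = 17; x_{22} = 21; x_{23} = 38; x_{24} = 14; x_{25} = 7.
Since (x_{24}, x_{25}) = (x_0, x_1) = (14, 7) (two consecutive terms determine the rest), the sequence is periodic with period 24.
The value 14 first appears (with i ≥ 2) at x_8.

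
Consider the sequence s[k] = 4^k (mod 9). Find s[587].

7

Listing terms: s[0] = 1; s[1] = 4; s[2] = 7; s[3] = 1.
The sequence repeats with period 3.
(587 - 0) mod 3 = 2, so s[587] = s[2] = 7.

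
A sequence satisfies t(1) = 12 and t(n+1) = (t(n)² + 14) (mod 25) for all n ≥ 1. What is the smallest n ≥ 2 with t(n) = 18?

5

Computing terms: t(1) = 12; t(2) = 8; t(3) = 3; t(4) = 23; t(5) = 18; t(6) = 13; t(7) = 8.
Since t(7) = t(2) = 8, the sequence is eventually periodic: after a pre-period of length 1 it cycles with period 5.
The value 18 first appears (with n ≥ 2) at t(5).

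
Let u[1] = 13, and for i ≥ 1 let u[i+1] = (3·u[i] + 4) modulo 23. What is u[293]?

8

Listing terms: u[1] = 13,  u[2] = 20,  u[3] = 18,  u[4] = 12,  u[5] = 17,  u[6] = 9,  u[7] = 8,  u[8] = 5,  u[9] = 19,  u[10] = 15,  u[11] = 3,  u[12] = 13.
Since u[12] = u[1] = 13, the sequence is periodic with period 11.
(293 - 1) mod 11 = 6, so u[293] = u[7] = 8.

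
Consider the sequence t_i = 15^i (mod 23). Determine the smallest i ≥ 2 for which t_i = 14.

9

Computing terms: t_1 = 15; t_2 = 18; t_3 = 17; t_4 = 2; t_5 = 7; t_6 = 13; t_7 = 11; t_8 = 4; t_9 = 14; t_{10} = 3; t_{11} = 22; t_{12} = 8; t_{13} = 5; t_{14} = 6; t_{15} = 21; t_{16} = 16; t_{17} = 10; t_{18} = 12; t_{19} = 19; t_{20} = 9; t_{21} = 20; t_{22} = 1; t_{23} = 15.
The sequence repeats with period 22.
The value 14 first appears (with i ≥ 2) at t_9.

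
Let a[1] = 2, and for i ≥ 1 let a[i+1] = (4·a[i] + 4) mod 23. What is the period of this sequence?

a[1] = 2,  a[2] = 12,  a[3] = 6,  a[4] = 5,  a[5] = 1,  a[6] = 8,  a[7] = 13,  a[8] = 10,  a[9] = 21,  a[10] = 19,  a[11] = 11,  a[12] = 2.
Since a[12] = a[1] = 2, the sequence is periodic with period 11.

11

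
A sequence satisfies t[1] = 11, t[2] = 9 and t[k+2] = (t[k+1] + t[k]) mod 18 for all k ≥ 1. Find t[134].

9

We have t[1] = 11, t[2] = 9, t[3] = 2, t[4] = 11, t[5] = 13, t[6] = 6, t[7] = 1, t[8] = 7, t[9] = 8, t[10] = 15, t[11] = 5, t[12] = 2, t[13] = 7, t[14] = 9, t[15] = 16, t[16] = 7, t[17] = 5, t[18] = 12, t[19] = 17, t[20] = 11, t[21] = 10, t[22] = 3, t[23] = 13, t[24] = 16, t[25] = 11, t[26] = 9.
Since (t[25], t[26]) = (t[1], t[2]) = (11, 9) (two consecutive terms determine the rest), the sequence is periodic with period 24.
(134 - 1) mod 24 = 13, so t[134] = t[14] = 9.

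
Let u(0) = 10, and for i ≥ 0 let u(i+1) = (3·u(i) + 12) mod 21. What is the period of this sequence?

6

u(0) = 10; u(1) = 0; u(2) = 12; u(3) = 6; u(4) = 9; u(5) = 18; u(6) = 3; u(7) = 0.
Since u(7) = u(1) = 0, the sequence is eventually periodic: after a pre-period of length 1 it cycles with period 6.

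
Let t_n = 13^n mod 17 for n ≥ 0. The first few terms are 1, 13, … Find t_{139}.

4

Computing terms: t_0 = 1; t_1 = 13; t_2 = 16; t_3 = 4; t_4 = 1.
The sequence repeats with period 4.
So t_{139} = t_{0 + ((139-0) mod 4)} = t_3 = 4.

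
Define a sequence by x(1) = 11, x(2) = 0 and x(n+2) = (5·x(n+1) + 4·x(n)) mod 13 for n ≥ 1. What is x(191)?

0

x(1) = 11; x(2) = 0; x(3) = 5; x(4) = 12; x(5) = 2; x(6) = 6; x(7) = 12; x(8) = 6; x(9) = 0; x(10) = 11; x(11) = 3; x(12) = 7; x(13) = 8; x(14) = 3; x(15) = 8; x(16) = 0; x(17) = 6; x(18) = 4; x(19) = 5; x(20) = 2; x(21) = 4; x(22) = 2; x(23) = 0; x(24) = 8; x(25) = 1; x(26) = 11; x(27) = 7; x(28) = 1; x(29) = 7; x(30) = 0; x(31) = 2; x(32) = 10; x(33) = 6; x(34) = 5; x(35) = 10; x(36) = 5; x(37) = 0; x(38) = 7; x(39) = 9; x(40) = 8; x(41) = 11; x(42) = 9; x(43) = 11; x(44) = 0.
The sequence repeats with period 42.
(191 - 1) mod 42 = 22, so x(191) = x(23) = 0.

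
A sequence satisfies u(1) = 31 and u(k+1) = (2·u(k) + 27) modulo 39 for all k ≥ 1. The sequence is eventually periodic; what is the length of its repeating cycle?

12

Computing terms: u(1) = 31; u(2) = 11; u(3) = 10; u(4) = 8; u(5) = 4; u(6) = 35; u(7) = 19; u(8) = 26; u(9) = 1; u(10) = 29; u(11) = 7; u(12) = 2; u(13) = 31.
The sequence repeats with period 12.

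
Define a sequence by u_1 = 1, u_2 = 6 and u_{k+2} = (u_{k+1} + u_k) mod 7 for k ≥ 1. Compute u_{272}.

5

We have u_1 = 1, u_2 = 6, u_3 = 0, u_4 = 6, u_5 = 6, u_6 = 5, u_7 = 4, u_8 = 2, u_9 = 6, u_{10} = 1, u_{11} = 0, u_{12} = 1, u_{13} = 1, u_{14} = 2, u_{15} = 3, u_{16} = 5, u_{17} = 1, u_{18} = 6.
The sequence repeats with period 16.
So u_{272} = u_{1 + ((272-1) mod 16)} = u_{16} = 5.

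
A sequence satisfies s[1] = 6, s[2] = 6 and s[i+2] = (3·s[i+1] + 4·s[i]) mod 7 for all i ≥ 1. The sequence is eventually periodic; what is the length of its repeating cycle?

6

s[1] = 6,  s[2] = 6,  s[3] = 0,  s[4] = 3,  s[5] = 2,  s[6] = 4,  s[7] = 6,  s[8] = 6.
Since (s[7], s[8]) = (s[1], s[2]) = (6, 6) (two consecutive terms determine the rest), the sequence is periodic with period 6.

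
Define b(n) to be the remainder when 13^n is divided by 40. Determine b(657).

13

b(0) = 1,  b(1) = 13,  b(2) = 9,  b(3) = 37,  b(4) = 1.
Since b(4) = b(0) = 1, the sequence is periodic with period 4.
So b(657) = b(0 + ((657-0) mod 4)) = b(1) = 13.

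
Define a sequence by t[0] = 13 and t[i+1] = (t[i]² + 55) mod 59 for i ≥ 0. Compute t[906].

Computing terms: t[0] = 13; t[1] = 47; t[2] = 22; t[3] = 8; t[4] = 1; t[5] = 56; t[6] = 5; t[7] = 21; t[8] = 24; t[9] = 41; t[10] = 25; t[11] = 31; t[12] = 13.
The sequence repeats with period 12.
So t[906] = t[0 + ((906-0) mod 12)] = t[6] = 5.

5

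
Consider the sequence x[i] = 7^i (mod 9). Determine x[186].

1

Computing terms: x[0] = 1,  x[1] = 7,  x[2] = 4,  x[3] = 1.
The sequence repeats with period 3.
(186 - 0) mod 3 = 0, so x[186] = x[0] = 1.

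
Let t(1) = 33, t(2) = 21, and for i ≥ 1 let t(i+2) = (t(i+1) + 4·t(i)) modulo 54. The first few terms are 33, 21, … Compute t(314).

Listing terms: t(1) = 33; t(2) = 21; t(3) = 45; t(4) = 21; t(5) = 39; t(6) = 15; t(7) = 9; t(8) = 15; t(9) = 51; t(10) = 3; t(11) = 45; t(12) = 3; t(13) = 21; t(14) = 33; t(15) = 9; t(16) = 33; t(17) = 15; t(18) = 39; t(19) = 45; t(20) = 39; t(21) = 3; t(22) = 51; t(23) = 9; t(24) = 51; t(25) = 33; t(26) = 21.
Since (t(25), t(26)) = (t(1), t(2)) = (33, 21) (two consecutive terms determine the rest), the sequence is periodic with period 24.
(314 - 1) mod 24 = 1, so t(314) = t(2) = 21.

21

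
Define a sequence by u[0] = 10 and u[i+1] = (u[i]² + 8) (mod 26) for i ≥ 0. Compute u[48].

We have u[0] = 10,  u[1] = 4,  u[2] = 24,  u[3] = 12,  u[4] = 22,  u[5] = 24.
Since u[5] = u[2] = 24, the sequence is eventually periodic: after a pre-period of length 2 it cycles with period 3.
For i ≥ 2, u[i] depends only on (i - 2) mod 3. (48 - 2) mod 3 = 1, so u[48] = u[3] = 12.

12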